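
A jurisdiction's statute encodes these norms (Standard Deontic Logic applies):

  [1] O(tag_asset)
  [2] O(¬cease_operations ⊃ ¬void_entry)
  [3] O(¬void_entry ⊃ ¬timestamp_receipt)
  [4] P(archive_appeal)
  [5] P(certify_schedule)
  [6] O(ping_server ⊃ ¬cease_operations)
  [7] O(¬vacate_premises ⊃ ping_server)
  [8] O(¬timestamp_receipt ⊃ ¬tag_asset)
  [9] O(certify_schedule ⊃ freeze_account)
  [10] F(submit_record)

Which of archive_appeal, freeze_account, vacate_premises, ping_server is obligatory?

Premise 1 gives O(tag_asset).
Premise 8 is O(¬timestamp_receipt ⊃ ¬tag_asset); contrapositively O(tag_asset ⊃ timestamp_receipt). Since O(tag_asset) holds, K gives O(timestamp_receipt).
Premise 3 is O(¬void_entry ⊃ ¬timestamp_receipt); contrapositively O(timestamp_receipt ⊃ void_entry). Since O(timestamp_receipt) holds, K gives O(void_entry).
The contrapositive of premise 2 (O(¬cease_operations ⊃ ¬void_entry)) is O(void_entry ⊃ cease_operations), and O(void_entry) is already established, so O(cease_operations).
Premise 6, O(ping_server ⊃ ¬cease_operations), contraposes to O(cease_operations ⊃ ¬ping_server); with O(cease_operations) we get O(¬ping_server).
Premise 7, O(¬vacate_premises ⊃ ping_server), contraposes to O(¬ping_server ⊃ vacate_premises); with O(¬ping_server) we get O(vacate_premises).
So O(vacate_premises) holds — vacate_premises is obligatory. None of the other listed options is made obligatory by any chain of premises.

vacate_premises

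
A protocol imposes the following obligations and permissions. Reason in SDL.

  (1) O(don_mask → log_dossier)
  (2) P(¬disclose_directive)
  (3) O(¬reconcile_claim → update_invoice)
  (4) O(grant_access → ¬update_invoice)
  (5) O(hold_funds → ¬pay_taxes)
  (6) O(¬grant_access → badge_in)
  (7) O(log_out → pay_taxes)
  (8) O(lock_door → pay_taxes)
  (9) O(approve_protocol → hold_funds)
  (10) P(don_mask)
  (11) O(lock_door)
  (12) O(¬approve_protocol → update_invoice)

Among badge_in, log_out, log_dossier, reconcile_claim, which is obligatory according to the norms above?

Premise 11 states O(lock_door) outright.
Premise 8 is O(lock_door → pay_taxes); since O(lock_door), deontic closure gives O(pay_taxes).
Premise 5, O(hold_funds → ¬pay_taxes), contraposes to O(pay_taxes → ¬hold_funds); with O(pay_taxes) we get O(¬hold_funds).
The contrapositive of premise 9 (O(approve_protocol → hold_funds)) is O(¬hold_funds → ¬approve_protocol), and O(¬hold_funds) is already established, so O(¬approve_protocol).
With premise 12, O(¬approve_protocol → update_invoice), the K-axiom yields O(update_invoice).
The contrapositive of premise 4 (O(grant_access → ¬update_invoice)) is O(update_invoice → ¬grant_access), and O(update_invoice) is already established, so O(¬grant_access).
With premise 6, O(¬grant_access → badge_in), the K-axiom yields O(badge_in).
So O(badge_in) holds — badge_in is obligatory. None of the other listed options is made obligatory by any chain of premises.

badge_in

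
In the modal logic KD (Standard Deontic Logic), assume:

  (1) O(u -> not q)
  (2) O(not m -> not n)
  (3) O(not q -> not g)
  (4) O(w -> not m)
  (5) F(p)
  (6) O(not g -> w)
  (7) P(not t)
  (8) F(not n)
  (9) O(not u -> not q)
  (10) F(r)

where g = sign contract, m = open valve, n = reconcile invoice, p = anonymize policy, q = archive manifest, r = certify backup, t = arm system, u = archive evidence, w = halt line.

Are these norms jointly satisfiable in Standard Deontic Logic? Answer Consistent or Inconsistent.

Premises 1 and 9 are O(u -> not q) and O(not u -> not q); every ideal world satisfies u or not u, so in either case not q holds — hence O(not q).
From O(not q) and premise 3, O(not q -> not g), we obtain O(not g).
Applying K to premise 6 (O(not g -> w)) and O(not g) yields O(w).
Applying K to premise 4 (O(w -> not m)) and O(w) yields O(not m).
From O(not m) and premise 2, O(not m -> not n), we obtain O(not n).
But premise 8, F(not n), means O(n).
We now have both O(not n) and O(n) — n is simultaneously obligatory and forbidden, violating the D-axiom.

Inconsistent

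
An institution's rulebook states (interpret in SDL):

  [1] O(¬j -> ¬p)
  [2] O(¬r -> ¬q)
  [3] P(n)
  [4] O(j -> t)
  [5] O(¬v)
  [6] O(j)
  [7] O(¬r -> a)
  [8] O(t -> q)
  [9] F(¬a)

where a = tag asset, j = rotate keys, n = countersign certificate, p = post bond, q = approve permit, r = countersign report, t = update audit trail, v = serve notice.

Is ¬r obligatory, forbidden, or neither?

Forbidden

From premise 6 we have O(j).
Premise 4 is O(j -> t); since O(j), deontic closure gives O(t).
With premise 8, O(t -> q), the K-axiom yields O(q).
Premise 2, O(¬r -> ¬q), contraposes to O(q -> r); with O(q) we get O(r).
Premises 1, 3, 5, 7, 9 do not contribute to this derivation.
Thus O(r), which is F(¬r): ¬r is forbidden.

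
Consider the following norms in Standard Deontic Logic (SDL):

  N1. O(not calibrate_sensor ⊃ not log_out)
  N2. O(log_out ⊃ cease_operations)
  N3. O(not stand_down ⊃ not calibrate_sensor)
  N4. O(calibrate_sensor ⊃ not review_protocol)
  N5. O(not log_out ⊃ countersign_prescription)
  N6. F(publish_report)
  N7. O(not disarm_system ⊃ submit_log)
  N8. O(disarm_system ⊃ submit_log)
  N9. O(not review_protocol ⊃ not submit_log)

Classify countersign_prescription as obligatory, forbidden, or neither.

Obligatory

By case analysis on not disarm_system: premise 7 gives O(not disarm_system ⊃ submit_log) and premise 8 gives O(disarm_system ⊃ submit_log), so O(submit_log) either way.
Premise 9 is O(not review_protocol ⊃ not submit_log); contrapositively O(submit_log ⊃ review_protocol). Since O(submit_log) holds, K gives O(review_protocol).
Premise 4, O(calibrate_sensor ⊃ not review_protocol), contraposes to O(review_protocol ⊃ not calibrate_sensor); with O(review_protocol) we get O(not calibrate_sensor).
Applying K to premise 1 (O(not calibrate_sensor ⊃ not log_out)) and O(not calibrate_sensor) yields O(not log_out).
With premise 5, O(not log_out ⊃ countersign_prescription), the K-axiom yields O(countersign_prescription).
Premises 2, 3, 6 do not contribute to this derivation.
Hence countersign_prescription is obligatory.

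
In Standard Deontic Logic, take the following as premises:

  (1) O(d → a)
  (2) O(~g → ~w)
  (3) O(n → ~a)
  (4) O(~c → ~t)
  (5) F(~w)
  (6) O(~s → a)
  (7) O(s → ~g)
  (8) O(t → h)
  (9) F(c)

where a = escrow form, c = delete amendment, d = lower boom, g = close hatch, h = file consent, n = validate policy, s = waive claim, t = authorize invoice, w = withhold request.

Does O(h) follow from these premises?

No

Premise 8 is O(t → h), but O(t) is not derivable from the premises, so it does not yield O(h).
No other premise forces O(h). An ideal world satisfying every premise can still have h false, so O(h) is not derivable.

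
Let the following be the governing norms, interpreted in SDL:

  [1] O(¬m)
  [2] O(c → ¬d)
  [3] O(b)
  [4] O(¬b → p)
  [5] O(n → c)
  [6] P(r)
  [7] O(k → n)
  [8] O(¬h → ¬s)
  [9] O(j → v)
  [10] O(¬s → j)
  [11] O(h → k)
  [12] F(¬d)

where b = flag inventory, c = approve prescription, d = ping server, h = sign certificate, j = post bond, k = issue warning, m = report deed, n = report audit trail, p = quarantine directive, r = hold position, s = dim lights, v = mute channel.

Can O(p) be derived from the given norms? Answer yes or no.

No

Premise 4 is O(¬b → p), but O(¬b) is not derivable from the premises, so it does not yield O(p).
No other premise forces O(p). An ideal world satisfying every premise can still have p false, so O(p) is not derivable.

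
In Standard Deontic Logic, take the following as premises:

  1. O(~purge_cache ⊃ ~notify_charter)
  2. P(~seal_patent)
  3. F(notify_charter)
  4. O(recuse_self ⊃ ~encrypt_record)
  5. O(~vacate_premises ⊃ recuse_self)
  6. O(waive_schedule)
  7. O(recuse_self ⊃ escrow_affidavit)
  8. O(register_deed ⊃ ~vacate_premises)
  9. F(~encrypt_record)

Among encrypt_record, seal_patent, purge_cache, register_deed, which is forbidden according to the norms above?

Premise 9 is F(~encrypt_record), i.e. O(encrypt_record).
Premise 4, O(recuse_self ⊃ ~encrypt_record), contraposes to O(encrypt_record ⊃ ~recuse_self); with O(encrypt_record) we get O(~recuse_self).
Premise 5 is O(~vacate_premises ⊃ recuse_self); contrapositively O(~recuse_self ⊃ vacate_premises). Since O(~recuse_self) holds, K gives O(vacate_premises).
Premise 8, O(register_deed ⊃ ~vacate_premises), contraposes to O(vacate_premises ⊃ ~register_deed); with O(vacate_premises) we get O(~register_deed).
So O(~register_deed) holds, i.e. register_deed is forbidden. None of the other listed options is forbidden under the premises.

register_deed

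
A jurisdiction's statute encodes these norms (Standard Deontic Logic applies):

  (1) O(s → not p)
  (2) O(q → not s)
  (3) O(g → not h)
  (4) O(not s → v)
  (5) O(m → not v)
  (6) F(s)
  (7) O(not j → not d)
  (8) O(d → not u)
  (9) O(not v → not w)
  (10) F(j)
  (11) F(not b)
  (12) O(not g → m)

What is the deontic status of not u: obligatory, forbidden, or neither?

Neither

Premise 8 is O(d → not u), but O(d) is not derivable from the premises, so it does not yield O(not u).
No premise or chain of K-axiom applications forces O(not u), and none forces O(u). So not u is neither obligatory nor forbidden under these norms.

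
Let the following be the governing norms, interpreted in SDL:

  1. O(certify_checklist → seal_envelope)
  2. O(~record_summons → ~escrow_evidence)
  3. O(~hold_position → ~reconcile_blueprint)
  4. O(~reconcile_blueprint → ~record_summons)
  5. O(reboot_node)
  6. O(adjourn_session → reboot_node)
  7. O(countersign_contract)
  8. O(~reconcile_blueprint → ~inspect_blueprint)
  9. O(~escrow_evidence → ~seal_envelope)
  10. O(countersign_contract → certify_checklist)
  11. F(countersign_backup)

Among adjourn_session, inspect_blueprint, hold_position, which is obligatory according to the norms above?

hold_position

Premise 7 states O(countersign_contract) outright.
Applying K to premise 10 (O(countersign_contract → certify_checklist)) and O(countersign_contract) yields O(certify_checklist).
Applying K to premise 1 (O(certify_checklist → seal_envelope)) and O(certify_checklist) yields O(seal_envelope).
The contrapositive of premise 9 (O(~escrow_evidence → ~seal_envelope)) is O(seal_envelope → escrow_evidence), and O(seal_envelope) is already established, so O(escrow_evidence).
Premise 2 is O(~record_summons → ~escrow_evidence); contrapositively O(escrow_evidence → record_summons). Since O(escrow_evidence) holds, K gives O(record_summons).
Premise 4 is O(~reconcile_blueprint → ~record_summons); contrapositively O(record_summons → reconcile_blueprint). Since O(record_summons) holds, K gives O(reconcile_blueprint).
Premise 3, O(~hold_position → ~reconcile_blueprint), contraposes to O(reconcile_blueprint → hold_position); with O(reconcile_blueprint) we get O(hold_position).
So O(hold_position) holds — hold_position is obligatory. None of the other listed options is made obligatory by any chain of premises.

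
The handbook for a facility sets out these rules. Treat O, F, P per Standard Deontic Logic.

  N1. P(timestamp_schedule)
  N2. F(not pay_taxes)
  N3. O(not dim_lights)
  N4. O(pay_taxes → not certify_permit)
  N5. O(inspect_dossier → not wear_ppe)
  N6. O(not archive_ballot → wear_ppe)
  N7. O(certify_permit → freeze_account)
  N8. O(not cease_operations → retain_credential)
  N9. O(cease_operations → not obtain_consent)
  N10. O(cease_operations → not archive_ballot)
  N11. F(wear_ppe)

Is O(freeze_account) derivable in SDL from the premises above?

Premise 7 is O(certify_permit → freeze_account), but O(certify_permit) is not derivable from the premises, so it does not yield O(freeze_account).
No other premise forces O(freeze_account). An ideal world satisfying every premise can still have freeze_account false, so O(freeze_account) is not derivable.

No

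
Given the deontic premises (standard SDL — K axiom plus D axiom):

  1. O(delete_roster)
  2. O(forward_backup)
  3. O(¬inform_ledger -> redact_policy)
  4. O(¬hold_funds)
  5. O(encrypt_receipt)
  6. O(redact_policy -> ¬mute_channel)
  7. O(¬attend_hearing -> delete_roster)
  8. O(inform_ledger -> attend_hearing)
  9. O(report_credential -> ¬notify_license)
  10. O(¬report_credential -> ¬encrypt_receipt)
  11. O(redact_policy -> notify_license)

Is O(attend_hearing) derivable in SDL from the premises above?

From premise 5 we have O(encrypt_receipt).
Premise 10, O(¬report_credential -> ¬encrypt_receipt), contraposes to O(encrypt_receipt -> report_credential); with O(encrypt_receipt) we get O(report_credential).
With premise 9, O(report_credential -> ¬notify_license), the K-axiom yields O(¬notify_license).
Premise 11 is O(redact_policy -> notify_license); contrapositively O(¬notify_license -> ¬redact_policy). Since O(¬notify_license) holds, K gives O(¬redact_policy).
Premise 3, O(¬inform_ledger -> redact_policy), contraposes to O(¬redact_policy -> inform_ledger); with O(¬redact_policy) we get O(inform_ledger).
Applying K to premise 8 (O(inform_ledger -> attend_hearing)) and O(inform_ledger) yields O(attend_hearing).
Premises 1, 2, 4, 6, 7 do not contribute to this derivation.
So O(attend_hearing) follows.

Yes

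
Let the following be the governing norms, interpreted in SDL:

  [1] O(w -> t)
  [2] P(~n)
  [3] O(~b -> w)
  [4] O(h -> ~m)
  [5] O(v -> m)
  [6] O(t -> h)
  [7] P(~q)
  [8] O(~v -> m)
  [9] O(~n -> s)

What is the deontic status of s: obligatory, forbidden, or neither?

Neither

Premise 9 is O(~n -> s), but O(~n) is not derivable from the premises (the permission P(~n) asserts only ~O(n), not O(~n)), so it does not yield O(s).
No premise or chain of K-axiom applications forces O(s), and none forces O(~s). So s is neither obligatory nor forbidden under these norms.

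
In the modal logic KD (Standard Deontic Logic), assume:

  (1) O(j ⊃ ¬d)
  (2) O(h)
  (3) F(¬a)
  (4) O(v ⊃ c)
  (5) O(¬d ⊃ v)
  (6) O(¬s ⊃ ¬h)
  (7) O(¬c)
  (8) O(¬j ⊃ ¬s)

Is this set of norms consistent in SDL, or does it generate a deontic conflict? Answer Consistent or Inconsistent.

Inconsistent

Premise 2 states O(h) outright.
Premise 6 is O(¬s ⊃ ¬h); contrapositively O(h ⊃ s). Since O(h) holds, K gives O(s).
The contrapositive of premise 8 (O(¬j ⊃ ¬s)) is O(s ⊃ j), and O(s) is already established, so O(j).
From O(j) and premise 1, O(j ⊃ ¬d), we obtain O(¬d).
Premise 5 is O(¬d ⊃ v); since O(¬d), deontic closure gives O(v).
From O(v) and premise 4, O(v ⊃ c), we obtain O(c).
But premise 7 directly asserts O(¬c).
We now have both O(c) and O(¬c) — c is simultaneously obligatory and forbidden, violating the D-axiom.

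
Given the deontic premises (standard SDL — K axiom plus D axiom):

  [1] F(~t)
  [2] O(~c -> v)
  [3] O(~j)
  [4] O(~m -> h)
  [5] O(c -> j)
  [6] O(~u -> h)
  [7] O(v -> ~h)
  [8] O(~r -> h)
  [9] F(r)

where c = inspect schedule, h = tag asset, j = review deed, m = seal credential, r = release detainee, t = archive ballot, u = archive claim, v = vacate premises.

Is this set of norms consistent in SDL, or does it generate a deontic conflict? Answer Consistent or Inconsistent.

F(r) at premise 9 means O(~r).
Premise 8 is O(~r -> h); since O(~r), deontic closure gives O(h).
The contrapositive of premise 7 (O(v -> ~h)) is O(h -> ~v), and O(h) is already established, so O(~v).
Premise 2 is O(~c -> v); contrapositively O(~v -> c). Since O(~v) holds, K gives O(c).
From O(c) and premise 5, O(c -> j), we obtain O(j).
However, premise 3 gives O(~j).
We now have both O(j) and O(~j) — j is simultaneously obligatory and forbidden, violating the D-axiom.

Inconsistent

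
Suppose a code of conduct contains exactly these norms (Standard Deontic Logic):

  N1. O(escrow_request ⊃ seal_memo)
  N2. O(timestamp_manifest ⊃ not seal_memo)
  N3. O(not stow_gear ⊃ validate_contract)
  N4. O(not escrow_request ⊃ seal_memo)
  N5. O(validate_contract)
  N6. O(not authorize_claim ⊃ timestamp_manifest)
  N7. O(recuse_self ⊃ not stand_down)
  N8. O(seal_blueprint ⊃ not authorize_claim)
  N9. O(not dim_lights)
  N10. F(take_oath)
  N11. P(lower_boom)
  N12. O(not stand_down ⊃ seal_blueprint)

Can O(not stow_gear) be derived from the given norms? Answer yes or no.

Premise 3 is O(not stow_gear ⊃ validate_contract); even if O(validate_contract) held, inferring O(not stow_gear) would be affirming the consequent — invalid.
No other premise forces O(not stow_gear). An ideal world satisfying every premise can still have not stow_gear false, so O(not stow_gear) is not derivable.

No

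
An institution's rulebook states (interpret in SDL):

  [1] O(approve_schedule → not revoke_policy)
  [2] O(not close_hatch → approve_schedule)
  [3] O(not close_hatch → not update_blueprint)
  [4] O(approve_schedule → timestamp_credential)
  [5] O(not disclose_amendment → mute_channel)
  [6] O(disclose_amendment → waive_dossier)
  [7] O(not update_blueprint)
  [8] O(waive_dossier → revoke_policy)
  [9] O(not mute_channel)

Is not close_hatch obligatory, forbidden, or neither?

Forbidden

Premise 9 gives O(not mute_channel).
Premise 5, O(not disclose_amendment → mute_channel), contraposes to O(not mute_channel → disclose_amendment); with O(not mute_channel) we get O(disclose_amendment).
From O(disclose_amendment) and premise 6, O(disclose_amendment → waive_dossier), we obtain O(waive_dossier).
With premise 8, O(waive_dossier → revoke_policy), the K-axiom yields O(revoke_policy).
Premise 1 is O(approve_schedule → not revoke_policy); contrapositively O(revoke_policy → not approve_schedule). Since O(revoke_policy) holds, K gives O(not approve_schedule).
The contrapositive of premise 2 (O(not close_hatch → approve_schedule)) is O(not approve_schedule → close_hatch), and O(not approve_schedule) is already established, so O(close_hatch).
Premises 3, 4, 7 do not contribute to this derivation.
Thus O(close_hatch), which is F(not close_hatch): not close_hatch is forbidden.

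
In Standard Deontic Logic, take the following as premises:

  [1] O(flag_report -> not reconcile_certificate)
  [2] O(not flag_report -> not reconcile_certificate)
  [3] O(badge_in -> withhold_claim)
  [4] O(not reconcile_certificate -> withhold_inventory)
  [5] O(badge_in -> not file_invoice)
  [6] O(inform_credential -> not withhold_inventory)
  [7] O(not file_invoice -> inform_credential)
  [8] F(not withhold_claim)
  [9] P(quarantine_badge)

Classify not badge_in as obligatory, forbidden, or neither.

Obligatory

Premises 2 and 1 are O(not flag_report -> not reconcile_certificate) and O(flag_report -> not reconcile_certificate); every ideal world satisfies not flag_report or flag_report, so in either case not reconcile_certificate holds — hence O(not reconcile_certificate).
Applying K to premise 4 (O(not reconcile_certificate -> withhold_inventory)) and O(not reconcile_certificate) yields O(withhold_inventory).
Premise 6 is O(inform_credential -> not withhold_inventory); contrapositively O(withhold_inventory -> not inform_credential). Since O(withhold_inventory) holds, K gives O(not inform_credential).
Premise 7 is O(not file_invoice -> inform_credential); contrapositively O(not inform_credential -> file_invoice). Since O(not inform_credential) holds, K gives O(file_invoice).
Premise 5, O(badge_in -> not file_invoice), contraposes to O(file_invoice -> not badge_in); with O(file_invoice) we get O(not badge_in).
Premises 3, 8, 9 do not contribute to this derivation.
Hence not badge_in is obligatory.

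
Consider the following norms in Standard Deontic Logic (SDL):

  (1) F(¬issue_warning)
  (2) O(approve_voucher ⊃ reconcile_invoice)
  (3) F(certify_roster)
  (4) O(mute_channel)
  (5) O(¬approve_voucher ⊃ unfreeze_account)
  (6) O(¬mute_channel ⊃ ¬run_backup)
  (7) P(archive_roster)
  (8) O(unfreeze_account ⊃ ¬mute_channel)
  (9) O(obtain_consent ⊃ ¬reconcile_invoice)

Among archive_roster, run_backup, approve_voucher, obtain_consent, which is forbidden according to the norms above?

obtain_consent

Premise 4 states O(mute_channel) outright.
Premise 8, O(unfreeze_account ⊃ ¬mute_channel), contraposes to O(mute_channel ⊃ ¬unfreeze_account); with O(mute_channel) we get O(¬unfreeze_account).
Premise 5, O(¬approve_voucher ⊃ unfreeze_account), contraposes to O(¬unfreeze_account ⊃ approve_voucher); with O(¬unfreeze_account) we get O(approve_voucher).
Premise 2 is O(approve_voucher ⊃ reconcile_invoice); since O(approve_voucher), deontic closure gives O(reconcile_invoice).
Premise 9 is O(obtain_consent ⊃ ¬reconcile_invoice); contrapositively O(reconcile_invoice ⊃ ¬obtain_consent). Since O(reconcile_invoice) holds, K gives O(¬obtain_consent).
So O(¬obtain_consent) holds, i.e. obtain_consent is forbidden. None of the other listed options is forbidden under the premises.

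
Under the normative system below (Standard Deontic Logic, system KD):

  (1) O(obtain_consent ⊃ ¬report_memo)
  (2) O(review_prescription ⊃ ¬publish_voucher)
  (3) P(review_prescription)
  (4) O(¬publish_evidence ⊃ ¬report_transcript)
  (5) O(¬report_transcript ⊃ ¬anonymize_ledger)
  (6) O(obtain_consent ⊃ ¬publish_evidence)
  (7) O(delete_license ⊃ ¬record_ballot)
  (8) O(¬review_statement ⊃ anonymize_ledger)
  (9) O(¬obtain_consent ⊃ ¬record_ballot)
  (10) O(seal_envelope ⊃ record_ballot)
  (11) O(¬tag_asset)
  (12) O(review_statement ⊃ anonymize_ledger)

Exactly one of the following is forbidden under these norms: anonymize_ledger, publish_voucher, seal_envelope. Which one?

seal_envelope

Premises 12 and 8 are O(review_statement ⊃ anonymize_ledger) and O(¬review_statement ⊃ anonymize_ledger); every ideal world satisfies review_statement or ¬review_statement, so in either case anonymize_ledger holds — hence O(anonymize_ledger).
Premise 5, O(¬report_transcript ⊃ ¬anonymize_ledger), contraposes to O(anonymize_ledger ⊃ report_transcript); with O(anonymize_ledger) we get O(report_transcript).
The contrapositive of premise 4 (O(¬publish_evidence ⊃ ¬report_transcript)) is O(report_transcript ⊃ publish_evidence), and O(report_transcript) is already established, so O(publish_evidence).
Premise 6 is O(obtain_consent ⊃ ¬publish_evidence); contrapositively O(publish_evidence ⊃ ¬obtain_consent). Since O(publish_evidence) holds, K gives O(¬obtain_consent).
Premise 9 is O(¬obtain_consent ⊃ ¬record_ballot); since O(¬obtain_consent), deontic closure gives O(¬record_ballot).
Premise 10 is O(seal_envelope ⊃ record_ballot); contrapositively O(¬record_ballot ⊃ ¬seal_envelope). Since O(¬record_ballot) holds, K gives O(¬seal_envelope).
So O(¬seal_envelope) holds, i.e. seal_envelope is forbidden. None of the other listed options is forbidden under the premises.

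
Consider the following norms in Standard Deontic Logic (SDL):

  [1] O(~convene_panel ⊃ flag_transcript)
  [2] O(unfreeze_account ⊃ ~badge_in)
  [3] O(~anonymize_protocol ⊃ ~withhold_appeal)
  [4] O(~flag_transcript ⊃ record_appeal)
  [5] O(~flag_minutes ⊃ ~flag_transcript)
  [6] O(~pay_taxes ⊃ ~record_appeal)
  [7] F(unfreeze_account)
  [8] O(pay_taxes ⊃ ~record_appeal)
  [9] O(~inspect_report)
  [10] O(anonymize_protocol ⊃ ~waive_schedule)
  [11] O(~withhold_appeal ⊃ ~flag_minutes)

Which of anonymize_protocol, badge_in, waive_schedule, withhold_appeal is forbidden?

waive_schedule

Premises 6 and 8 are O(~pay_taxes ⊃ ~record_appeal) and O(pay_taxes ⊃ ~record_appeal); every ideal world satisfies ~pay_taxes or pay_taxes, so in either case ~record_appeal holds — hence O(~record_appeal).
Premise 4 is O(~flag_transcript ⊃ record_appeal); contrapositively O(~record_appeal ⊃ flag_transcript). Since O(~record_appeal) holds, K gives O(flag_transcript).
The contrapositive of premise 5 (O(~flag_minutes ⊃ ~flag_transcript)) is O(flag_transcript ⊃ flag_minutes), and O(flag_transcript) is already established, so O(flag_minutes).
Premise 11, O(~withhold_appeal ⊃ ~flag_minutes), contraposes to O(flag_minutes ⊃ withhold_appeal); with O(flag_minutes) we get O(withhold_appeal).
Premise 3, O(~anonymize_protocol ⊃ ~withhold_appeal), contraposes to O(withhold_appeal ⊃ anonymize_protocol); with O(withhold_appeal) we get O(anonymize_protocol).
Applying K to premise 10 (O(anonymize_protocol ⊃ ~waive_schedule)) and O(anonymize_protocol) yields O(~waive_schedule).
So O(~waive_schedule) holds, i.e. waive_schedule is forbidden. None of the other listed options is forbidden under the premises.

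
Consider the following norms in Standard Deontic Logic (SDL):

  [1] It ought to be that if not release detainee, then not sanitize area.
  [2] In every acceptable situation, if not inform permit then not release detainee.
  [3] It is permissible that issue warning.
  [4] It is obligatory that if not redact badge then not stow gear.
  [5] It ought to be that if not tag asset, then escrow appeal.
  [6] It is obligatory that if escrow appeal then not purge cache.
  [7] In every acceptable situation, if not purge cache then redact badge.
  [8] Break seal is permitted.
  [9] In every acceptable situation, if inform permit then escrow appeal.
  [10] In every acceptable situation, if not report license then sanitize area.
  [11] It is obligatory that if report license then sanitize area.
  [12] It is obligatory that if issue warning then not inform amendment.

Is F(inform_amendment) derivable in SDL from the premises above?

No

Premise 12 is O(issue_warning → ¬inform_amendment), but O(issue_warning) is not derivable from the premises (the permission P(issue_warning) asserts only ¬O(¬issue_warning), not O(issue_warning)), so it does not yield O(¬inform_amendment).
No other premise forces O(¬inform_amendment). An ideal world satisfying every premise can still have inform_amendment true, so F(inform_amendment) is not derivable.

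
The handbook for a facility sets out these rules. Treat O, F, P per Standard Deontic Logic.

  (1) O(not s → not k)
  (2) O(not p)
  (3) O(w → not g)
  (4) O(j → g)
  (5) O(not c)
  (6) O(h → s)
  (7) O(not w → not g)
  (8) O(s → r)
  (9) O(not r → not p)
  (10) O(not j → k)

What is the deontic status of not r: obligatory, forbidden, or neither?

Premises 3 and 7 cover both cases: O(w → not g) and O(not w → not g). Since w ∨ not w is a tautology, O(not g) follows.
Premise 4, O(j → g), contraposes to O(not g → not j); with O(not g) we get O(not j).
From O(not j) and premise 10, O(not j → k), we obtain O(k).
Premise 1, O(not s → not k), contraposes to O(k → s); with O(k) we get O(s).
Premise 8 is O(s → r); since O(s), deontic closure gives O(r).
Premises 2, 5, 6, 9 do not contribute to this derivation.
Thus O(r), which is F(not r): not r is forbidden.

Forbidden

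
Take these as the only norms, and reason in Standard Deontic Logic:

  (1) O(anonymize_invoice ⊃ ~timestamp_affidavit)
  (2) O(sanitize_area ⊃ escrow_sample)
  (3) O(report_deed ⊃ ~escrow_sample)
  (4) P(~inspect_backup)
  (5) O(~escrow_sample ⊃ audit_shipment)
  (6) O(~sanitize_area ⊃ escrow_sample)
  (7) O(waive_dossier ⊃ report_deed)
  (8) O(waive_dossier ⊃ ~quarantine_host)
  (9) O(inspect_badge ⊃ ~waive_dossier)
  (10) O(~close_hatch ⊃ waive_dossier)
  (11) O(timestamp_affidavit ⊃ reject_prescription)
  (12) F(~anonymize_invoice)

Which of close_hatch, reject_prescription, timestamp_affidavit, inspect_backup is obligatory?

close_hatch

Premises 2 and 6 cover both cases: O(sanitize_area ⊃ escrow_sample) and O(~sanitize_area ⊃ escrow_sample). Since sanitize_area ∨ ~sanitize_area is a tautology, O(escrow_sample) follows.
Premise 3, O(report_deed ⊃ ~escrow_sample), contraposes to O(escrow_sample ⊃ ~report_deed); with O(escrow_sample) we get O(~report_deed).
The contrapositive of premise 7 (O(waive_dossier ⊃ report_deed)) is O(~report_deed ⊃ ~waive_dossier), and O(~report_deed) is already established, so O(~waive_dossier).
Premise 10 is O(~close_hatch ⊃ waive_dossier); contrapositively O(~waive_dossier ⊃ close_hatch). Since O(~waive_dossier) holds, K gives O(close_hatch).
So O(close_hatch) holds — close_hatch is obligatory. None of the other listed options is made obligatory by any chain of premises.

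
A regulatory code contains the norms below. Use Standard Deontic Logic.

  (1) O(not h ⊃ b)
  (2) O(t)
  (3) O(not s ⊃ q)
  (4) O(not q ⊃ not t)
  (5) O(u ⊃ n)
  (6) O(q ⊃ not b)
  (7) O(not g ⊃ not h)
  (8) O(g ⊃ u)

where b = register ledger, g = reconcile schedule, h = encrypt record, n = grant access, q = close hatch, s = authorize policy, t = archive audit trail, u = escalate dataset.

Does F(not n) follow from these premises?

Premise 2 gives O(t).
Premise 4, O(not q ⊃ not t), contraposes to O(t ⊃ q); with O(t) we get O(q).
With premise 6, O(q ⊃ not b), the K-axiom yields O(not b).
Premise 1, O(not h ⊃ b), contraposes to O(not b ⊃ h); with O(not b) we get O(h).
Premise 7 is O(not g ⊃ not h); contrapositively O(h ⊃ g). Since O(h) holds, K gives O(g).
Premise 8 is O(g ⊃ u); since O(g), deontic closure gives O(u).
Premise 5 is O(u ⊃ n); since O(u), deontic closure gives O(n).
Premise 3 does not contribute to this derivation.
So O(n) holds, i.e. F(not n). The claim follows.

Yes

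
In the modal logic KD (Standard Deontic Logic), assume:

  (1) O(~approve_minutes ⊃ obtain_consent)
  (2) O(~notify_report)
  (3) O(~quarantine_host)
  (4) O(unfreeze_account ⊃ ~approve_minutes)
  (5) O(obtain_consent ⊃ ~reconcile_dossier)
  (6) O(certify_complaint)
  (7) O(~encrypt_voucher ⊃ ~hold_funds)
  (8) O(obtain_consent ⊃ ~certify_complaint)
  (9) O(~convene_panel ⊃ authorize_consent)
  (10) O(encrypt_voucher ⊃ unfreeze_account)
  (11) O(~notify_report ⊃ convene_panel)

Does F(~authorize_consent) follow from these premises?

No

Premise 9 is O(~convene_panel ⊃ authorize_consent), but O(~convene_panel) is not derivable from the premises, so it does not yield O(authorize_consent).
No other premise forces O(authorize_consent). An ideal world satisfying every premise can still have ~authorize_consent true, so F(~authorize_consent) is not derivable.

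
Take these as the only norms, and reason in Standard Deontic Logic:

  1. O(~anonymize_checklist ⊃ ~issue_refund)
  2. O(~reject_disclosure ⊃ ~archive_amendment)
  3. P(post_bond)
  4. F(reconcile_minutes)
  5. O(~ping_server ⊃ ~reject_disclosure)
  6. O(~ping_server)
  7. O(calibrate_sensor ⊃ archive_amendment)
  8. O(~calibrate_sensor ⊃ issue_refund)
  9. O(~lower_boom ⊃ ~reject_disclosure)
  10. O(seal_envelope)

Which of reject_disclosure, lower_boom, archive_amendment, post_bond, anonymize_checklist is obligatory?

anonymize_checklist

From premise 6 we have O(~ping_server).
Applying K to premise 5 (O(~ping_server ⊃ ~reject_disclosure)) and O(~ping_server) yields O(~reject_disclosure).
With premise 2, O(~reject_disclosure ⊃ ~archive_amendment), the K-axiom yields O(~archive_amendment).
Premise 7 is O(calibrate_sensor ⊃ archive_amendment); contrapositively O(~archive_amendment ⊃ ~calibrate_sensor). Since O(~archive_amendment) holds, K gives O(~calibrate_sensor).
From O(~calibrate_sensor) and premise 8, O(~calibrate_sensor ⊃ issue_refund), we obtain O(issue_refund).
Premise 1 is O(~anonymize_checklist ⊃ ~issue_refund); contrapositively O(issue_refund ⊃ anonymize_checklist). Since O(issue_refund) holds, K gives O(anonymize_checklist).
So O(anonymize_checklist) holds — anonymize_checklist is obligatory. None of the other listed options is made obligatory by any chain of premises.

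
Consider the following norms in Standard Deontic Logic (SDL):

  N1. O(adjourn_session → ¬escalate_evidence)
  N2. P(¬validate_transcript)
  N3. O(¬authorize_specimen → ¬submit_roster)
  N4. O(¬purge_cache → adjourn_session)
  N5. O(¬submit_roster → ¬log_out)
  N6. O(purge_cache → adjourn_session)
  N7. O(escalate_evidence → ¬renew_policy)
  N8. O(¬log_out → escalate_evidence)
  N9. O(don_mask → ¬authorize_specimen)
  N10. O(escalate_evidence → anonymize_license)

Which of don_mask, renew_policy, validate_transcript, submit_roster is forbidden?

don_mask

Premises 6 and 4 cover both cases: O(purge_cache → adjourn_session) and O(¬purge_cache → adjourn_session). Since purge_cache ∨ ¬purge_cache is a tautology, O(adjourn_session) follows.
Premise 1 is O(adjourn_session → ¬escalate_evidence); since O(adjourn_session), deontic closure gives O(¬escalate_evidence).
Premise 8, O(¬log_out → escalate_evidence), contraposes to O(¬escalate_evidence → log_out); with O(¬escalate_evidence) we get O(log_out).
Premise 5, O(¬submit_roster → ¬log_out), contraposes to O(log_out → submit_roster); with O(log_out) we get O(submit_roster).
Premise 3 is O(¬authorize_specimen → ¬submit_roster); contrapositively O(submit_roster → authorize_specimen). Since O(submit_roster) holds, K gives O(authorize_specimen).
The contrapositive of premise 9 (O(don_mask → ¬authorize_specimen)) is O(authorize_specimen → ¬don_mask), and O(authorize_specimen) is already established, so O(¬don_mask).
So O(¬don_mask) holds, i.e. don_mask is forbidden. None of the other listed options is forbidden under the premises.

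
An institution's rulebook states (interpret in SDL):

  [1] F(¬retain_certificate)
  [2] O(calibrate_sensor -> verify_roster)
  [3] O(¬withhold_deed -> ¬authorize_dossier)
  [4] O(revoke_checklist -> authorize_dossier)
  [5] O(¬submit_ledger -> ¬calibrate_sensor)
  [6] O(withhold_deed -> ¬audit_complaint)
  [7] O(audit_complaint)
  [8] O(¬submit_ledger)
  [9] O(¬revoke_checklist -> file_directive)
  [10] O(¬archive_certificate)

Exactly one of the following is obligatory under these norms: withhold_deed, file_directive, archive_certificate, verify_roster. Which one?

file_directive

From premise 7 we have O(audit_complaint).
The contrapositive of premise 6 (O(withhold_deed -> ¬audit_complaint)) is O(audit_complaint -> ¬withhold_deed), and O(audit_complaint) is already established, so O(¬withhold_deed).
From O(¬withhold_deed) and premise 3, O(¬withhold_deed -> ¬authorize_dossier), we obtain O(¬authorize_dossier).
Premise 4 is O(revoke_checklist -> authorize_dossier); contrapositively O(¬authorize_dossier -> ¬revoke_checklist). Since O(¬authorize_dossier) holds, K gives O(¬revoke_checklist).
Premise 9 is O(¬revoke_checklist -> file_directive); since O(¬revoke_checklist), deontic closure gives O(file_directive).
So O(file_directive) holds — file_directive is obligatory. None of the other listed options is made obligatory by any chain of premises.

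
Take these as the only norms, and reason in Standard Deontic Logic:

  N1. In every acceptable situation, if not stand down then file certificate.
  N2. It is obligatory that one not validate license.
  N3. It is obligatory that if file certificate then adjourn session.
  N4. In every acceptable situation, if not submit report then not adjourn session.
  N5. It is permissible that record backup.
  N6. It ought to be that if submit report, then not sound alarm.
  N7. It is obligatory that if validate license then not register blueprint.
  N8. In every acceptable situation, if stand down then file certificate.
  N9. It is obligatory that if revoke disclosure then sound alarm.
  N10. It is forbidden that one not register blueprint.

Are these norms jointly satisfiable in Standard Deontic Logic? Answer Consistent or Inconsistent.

Premise 7 is O(validate_license → ¬register_blueprint), but O(validate_license) is not derivable from the premises, so it does not yield O(¬register_blueprint).
So O(¬register_blueprint) is not derivable, and the apparent clash with O(register_blueprint) does not arise.
A world satisfying every obligation exists (e.g. adjourn_session=true, file_certificate=true, record_backup=false, register_blueprint=true, revoke_disclosure=false, sound_alarm=false, stand_down=false, submit_report=true, validate_license=false); no atom is both obligatory and forbidden, so the set is consistent.

Consistent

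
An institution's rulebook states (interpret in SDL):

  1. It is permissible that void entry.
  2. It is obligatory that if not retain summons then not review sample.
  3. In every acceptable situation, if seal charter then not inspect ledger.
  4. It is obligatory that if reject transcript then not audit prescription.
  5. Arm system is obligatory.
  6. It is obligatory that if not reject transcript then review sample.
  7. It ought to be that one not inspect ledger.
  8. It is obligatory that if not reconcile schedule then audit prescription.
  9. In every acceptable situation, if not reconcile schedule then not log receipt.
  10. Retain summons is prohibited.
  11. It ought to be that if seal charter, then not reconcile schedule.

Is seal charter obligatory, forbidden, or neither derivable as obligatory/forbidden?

Forbidden

F(retain_summons) at premise 10 means O(¬retain_summons).
With premise 2, O(¬retain_summons → ¬review_sample), the K-axiom yields O(¬review_sample).
Premise 6, O(¬reject_transcript → review_sample), contraposes to O(¬review_sample → reject_transcript); with O(¬review_sample) we get O(reject_transcript).
Applying K to premise 4 (O(reject_transcript → ¬audit_prescription)) and O(reject_transcript) yields O(¬audit_prescription).
The contrapositive of premise 8 (O(¬reconcile_schedule → audit_prescription)) is O(¬audit_prescription → reconcile_schedule), and O(¬audit_prescription) is already established, so O(reconcile_schedule).
Premise 11, O(seal_charter → ¬reconcile_schedule), contraposes to O(reconcile_schedule → ¬seal_charter); with O(reconcile_schedule) we get O(¬seal_charter).
Premises 1, 3, 5, 7, 9 do not contribute to this derivation.
Thus O(¬seal_charter), which is F(seal_charter): seal_charter is forbidden.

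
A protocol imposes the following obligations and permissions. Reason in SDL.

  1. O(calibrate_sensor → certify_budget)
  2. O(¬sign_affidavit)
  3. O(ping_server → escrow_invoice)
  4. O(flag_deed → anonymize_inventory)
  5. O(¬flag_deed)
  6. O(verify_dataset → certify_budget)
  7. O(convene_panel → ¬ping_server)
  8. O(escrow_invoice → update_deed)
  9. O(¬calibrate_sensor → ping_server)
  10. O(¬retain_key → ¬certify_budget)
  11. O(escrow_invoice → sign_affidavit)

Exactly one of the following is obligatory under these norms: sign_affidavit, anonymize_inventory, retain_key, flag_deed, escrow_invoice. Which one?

From premise 2 we have O(¬sign_affidavit).
Premise 11, O(escrow_invoice → sign_affidavit), contraposes to O(¬sign_affidavit → ¬escrow_invoice); with O(¬sign_affidavit) we get O(¬escrow_invoice).
Premise 3, O(ping_server → escrow_invoice), contraposes to O(¬escrow_invoice → ¬ping_server); with O(¬escrow_invoice) we get O(¬ping_server).
Premise 9 is O(¬calibrate_sensor → ping_server); contrapositively O(¬ping_server → calibrate_sensor). Since O(¬ping_server) holds, K gives O(calibrate_sensor).
Applying K to premise 1 (O(calibrate_sensor → certify_budget)) and O(calibrate_sensor) yields O(certify_budget).
Premise 10, O(¬retain_key → ¬certify_budget), contraposes to O(certify_budget → retain_key); with O(certify_budget) we get O(retain_key).
So O(retain_key) holds — retain_key is obligatory. None of the other listed options is made obligatory by any chain of premises.

retain_key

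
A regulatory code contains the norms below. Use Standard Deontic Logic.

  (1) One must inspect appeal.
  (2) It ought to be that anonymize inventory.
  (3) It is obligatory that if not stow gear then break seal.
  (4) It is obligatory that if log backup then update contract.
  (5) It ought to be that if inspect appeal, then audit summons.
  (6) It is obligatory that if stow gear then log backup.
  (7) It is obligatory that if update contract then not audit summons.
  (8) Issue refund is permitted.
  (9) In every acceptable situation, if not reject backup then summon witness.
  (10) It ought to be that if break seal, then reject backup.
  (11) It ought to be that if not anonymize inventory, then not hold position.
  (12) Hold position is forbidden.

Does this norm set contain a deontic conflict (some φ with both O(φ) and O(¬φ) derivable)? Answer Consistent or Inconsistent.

Premise 11 is O(¬anonymize_inventory → ¬hold_position); even if O(¬hold_position) held, inferring O(¬anonymize_inventory) would be affirming the consequent — invalid.
So O(¬anonymize_inventory) is not derivable, and the apparent clash with O(anonymize_inventory) does not arise.
A world satisfying every obligation exists (e.g. anonymize_inventory=true, audit_summons=true, break_seal=true, hold_position=false, inspect_appeal=true, issue_refund=false, log_backup=false, reject_backup=true, stow_gear=false, summon_witness=false, update_contract=false); no atom is both obligatory and forbidden, so the set is consistent.

Consistent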